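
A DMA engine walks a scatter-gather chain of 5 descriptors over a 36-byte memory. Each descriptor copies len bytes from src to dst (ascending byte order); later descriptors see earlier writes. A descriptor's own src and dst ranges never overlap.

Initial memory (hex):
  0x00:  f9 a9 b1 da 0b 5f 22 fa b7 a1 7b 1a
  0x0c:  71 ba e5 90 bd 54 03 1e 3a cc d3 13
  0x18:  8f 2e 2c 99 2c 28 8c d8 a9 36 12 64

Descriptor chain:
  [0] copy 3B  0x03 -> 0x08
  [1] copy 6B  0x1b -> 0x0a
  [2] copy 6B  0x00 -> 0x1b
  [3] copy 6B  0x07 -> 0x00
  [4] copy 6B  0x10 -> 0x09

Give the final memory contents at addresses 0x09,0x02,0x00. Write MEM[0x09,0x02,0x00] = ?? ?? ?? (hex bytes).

MEM[0x09,0x02,0x00] = bd 0b fa

  after D0: wrote 3B at 0x08 = da0b5f
  after D1: wrote 6B at 0x0a = 992c288cd8a9
  after D2: wrote 6B at 0x1b = f9a9b1da0b5f
  after D3: wrote 6B at 0x00 = fada0b992c28
  after D4: wrote 6B at 0x09 = bd54031e3acc
query mem[0x09]=0xbd, mem[0x02]=0x0b, mem[0x00]=0xfa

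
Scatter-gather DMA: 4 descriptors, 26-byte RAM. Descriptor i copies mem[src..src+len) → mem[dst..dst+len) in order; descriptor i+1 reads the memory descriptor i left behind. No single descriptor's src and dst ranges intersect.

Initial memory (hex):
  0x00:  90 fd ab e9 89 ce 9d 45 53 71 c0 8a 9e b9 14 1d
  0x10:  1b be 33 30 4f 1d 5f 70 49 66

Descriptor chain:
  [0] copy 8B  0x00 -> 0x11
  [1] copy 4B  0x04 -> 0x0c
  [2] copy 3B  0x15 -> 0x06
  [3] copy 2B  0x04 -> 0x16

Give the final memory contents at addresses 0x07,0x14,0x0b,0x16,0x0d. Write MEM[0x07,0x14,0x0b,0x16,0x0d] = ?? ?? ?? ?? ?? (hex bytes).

D0: mem[0x11..0x18] <- [90 fd ab e9 89 ce 9d 45]
D1: mem[0x0c..0x0f] <- [89 ce 9d 45]
D2: mem[0x06..0x08] <- [89 ce 9d]
D3: mem[0x16..0x17] <- [89 ce]
query mem[0x07]=0xce, mem[0x14]=0xe9, mem[0x0b]=0x8a, mem[0x16]=0x89, mem[0x0d]=0xce

MEM[0x07,0x14,0x0b,0x16,0x0d] = ce e9 8a 89 ce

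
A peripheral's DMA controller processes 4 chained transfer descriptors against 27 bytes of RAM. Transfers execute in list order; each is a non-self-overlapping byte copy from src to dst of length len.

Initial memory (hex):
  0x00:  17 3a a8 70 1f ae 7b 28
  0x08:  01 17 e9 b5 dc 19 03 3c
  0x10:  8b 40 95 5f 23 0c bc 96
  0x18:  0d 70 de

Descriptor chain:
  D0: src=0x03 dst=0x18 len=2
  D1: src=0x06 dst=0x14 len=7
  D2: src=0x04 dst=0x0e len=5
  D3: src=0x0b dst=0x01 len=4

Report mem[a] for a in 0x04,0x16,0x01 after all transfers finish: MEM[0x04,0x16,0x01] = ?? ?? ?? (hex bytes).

MEM[0x04,0x16,0x01] = 1f 01 b5

#0 dst[0x18+2] := {0x70,0x1f}
#1 dst[0x14+7] := {0x7b,0x28,0x01,0x17,0xe9,0xb5,0xdc}
#2 dst[0x0e+5] := {0x1f,0xae,0x7b,0x28,0x01}
#3 dst[0x01+4] := {0xb5,0xdc,0x19,0x1f}
query mem[0x04]=0x1f, mem[0x16]=0x01, mem[0x01]=0xb5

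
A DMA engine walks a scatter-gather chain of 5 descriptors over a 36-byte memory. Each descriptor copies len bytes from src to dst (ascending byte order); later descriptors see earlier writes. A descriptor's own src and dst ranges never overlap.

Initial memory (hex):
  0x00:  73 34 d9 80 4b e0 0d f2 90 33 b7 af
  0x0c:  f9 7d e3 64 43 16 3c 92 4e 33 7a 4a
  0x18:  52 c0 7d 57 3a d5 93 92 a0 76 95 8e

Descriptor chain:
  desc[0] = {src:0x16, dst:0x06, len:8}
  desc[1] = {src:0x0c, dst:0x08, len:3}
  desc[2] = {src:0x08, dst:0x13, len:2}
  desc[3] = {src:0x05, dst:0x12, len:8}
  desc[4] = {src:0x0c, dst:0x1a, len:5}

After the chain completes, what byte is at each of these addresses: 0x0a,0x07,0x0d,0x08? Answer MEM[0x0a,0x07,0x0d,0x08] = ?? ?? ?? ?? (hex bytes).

#0 dst[0x06+8] := {0x7a,0x4a,0x52,0xc0,0x7d,0x57,0x3a,0xd5}
#1 dst[0x08+3] := {0x3a,0xd5,0xe3}
#2 dst[0x13+2] := {0x3a,0xd5}
#3 dst[0x12+8] := {0xe0,0x7a,0x4a,0x3a,0xd5,0xe3,0x57,0x3a}
#4 dst[0x1a+5] := {0x3a,0xd5,0xe3,0x64,0x43}
query mem[0x0a]=0xe3, mem[0x07]=0x4a, mem[0x0d]=0xd5, mem[0x08]=0x3a

MEM[0x0a,0x07,0x0d,0x08] = e3 4a d5 3a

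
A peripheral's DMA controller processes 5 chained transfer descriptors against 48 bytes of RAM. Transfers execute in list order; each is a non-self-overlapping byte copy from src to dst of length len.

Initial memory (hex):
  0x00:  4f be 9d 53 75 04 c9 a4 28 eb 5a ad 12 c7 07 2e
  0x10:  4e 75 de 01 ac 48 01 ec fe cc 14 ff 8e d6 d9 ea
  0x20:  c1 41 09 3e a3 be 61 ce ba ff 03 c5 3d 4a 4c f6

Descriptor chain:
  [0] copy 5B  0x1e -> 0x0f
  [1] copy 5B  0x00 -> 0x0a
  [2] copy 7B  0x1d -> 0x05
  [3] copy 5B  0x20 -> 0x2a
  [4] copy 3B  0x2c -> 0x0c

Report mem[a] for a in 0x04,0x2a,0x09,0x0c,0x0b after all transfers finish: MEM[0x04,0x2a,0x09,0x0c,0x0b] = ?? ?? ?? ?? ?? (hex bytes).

D0: mem[0x0f..0x13] <- [d9 ea c1 41 09]
D1: mem[0x0a..0x0e] <- [4f be 9d 53 75]
D2: mem[0x05..0x0b] <- [d6 d9 ea c1 41 09 3e]
D3: mem[0x2a..0x2e] <- [c1 41 09 3e a3]
D4: mem[0x0c..0x0e] <- [09 3e a3]
query mem[0x04]=0x75, mem[0x2a]=0xc1, mem[0x09]=0x41, mem[0x0c]=0x09, mem[0x0b]=0x3e

MEM[0x04,0x2a,0x09,0x0c,0x0b] = 75 c1 41 09 3e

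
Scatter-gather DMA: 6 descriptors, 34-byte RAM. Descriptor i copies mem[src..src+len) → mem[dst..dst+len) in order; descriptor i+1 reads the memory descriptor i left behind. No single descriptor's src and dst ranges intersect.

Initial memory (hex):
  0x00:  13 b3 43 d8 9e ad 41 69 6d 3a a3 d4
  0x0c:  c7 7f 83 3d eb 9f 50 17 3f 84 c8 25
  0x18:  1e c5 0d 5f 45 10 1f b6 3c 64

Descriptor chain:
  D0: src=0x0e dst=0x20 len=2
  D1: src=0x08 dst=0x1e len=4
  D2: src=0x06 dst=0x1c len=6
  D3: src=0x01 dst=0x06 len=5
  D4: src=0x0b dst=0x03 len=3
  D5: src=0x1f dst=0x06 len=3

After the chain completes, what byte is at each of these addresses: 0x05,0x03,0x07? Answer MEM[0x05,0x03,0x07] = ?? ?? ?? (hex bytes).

MEM[0x05,0x03,0x07] = 7f d4 a3

  after D0: wrote 2B at 0x20 = 833d
  after D1: wrote 4B at 0x1e = 6d3aa3d4
  after D2: wrote 6B at 0x1c = 41696d3aa3d4
  after D3: wrote 5B at 0x06 = b343d89ead
  after D4: wrote 3B at 0x03 = d4c77f
  after D5: wrote 3B at 0x06 = 3aa3d4
query mem[0x05]=0x7f, mem[0x03]=0xd4, mem[0x07]=0xa3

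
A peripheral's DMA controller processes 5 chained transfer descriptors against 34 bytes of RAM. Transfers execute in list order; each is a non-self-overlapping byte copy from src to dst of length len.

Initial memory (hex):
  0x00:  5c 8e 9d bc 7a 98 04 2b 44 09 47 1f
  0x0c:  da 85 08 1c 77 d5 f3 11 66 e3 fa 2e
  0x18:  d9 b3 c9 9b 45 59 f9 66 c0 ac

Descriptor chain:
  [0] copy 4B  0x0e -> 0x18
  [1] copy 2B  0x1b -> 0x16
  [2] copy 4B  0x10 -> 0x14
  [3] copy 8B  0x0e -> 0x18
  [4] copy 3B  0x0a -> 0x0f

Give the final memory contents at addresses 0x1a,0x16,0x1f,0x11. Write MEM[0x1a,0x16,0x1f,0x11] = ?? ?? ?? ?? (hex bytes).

#0 dst[0x18+4] := {0x08,0x1c,0x77,0xd5}
#1 dst[0x16+2] := {0xd5,0x45}
#2 dst[0x14+4] := {0x77,0xd5,0xf3,0x11}
#3 dst[0x18+8] := {0x08,0x1c,0x77,0xd5,0xf3,0x11,0x77,0xd5}
#4 dst[0x0f+3] := {0x47,0x1f,0xda}
query mem[0x1a]=0x77, mem[0x16]=0xf3, mem[0x1f]=0xd5, mem[0x11]=0xda

MEM[0x1a,0x16,0x1f,0x11] = 77 f3 d5 da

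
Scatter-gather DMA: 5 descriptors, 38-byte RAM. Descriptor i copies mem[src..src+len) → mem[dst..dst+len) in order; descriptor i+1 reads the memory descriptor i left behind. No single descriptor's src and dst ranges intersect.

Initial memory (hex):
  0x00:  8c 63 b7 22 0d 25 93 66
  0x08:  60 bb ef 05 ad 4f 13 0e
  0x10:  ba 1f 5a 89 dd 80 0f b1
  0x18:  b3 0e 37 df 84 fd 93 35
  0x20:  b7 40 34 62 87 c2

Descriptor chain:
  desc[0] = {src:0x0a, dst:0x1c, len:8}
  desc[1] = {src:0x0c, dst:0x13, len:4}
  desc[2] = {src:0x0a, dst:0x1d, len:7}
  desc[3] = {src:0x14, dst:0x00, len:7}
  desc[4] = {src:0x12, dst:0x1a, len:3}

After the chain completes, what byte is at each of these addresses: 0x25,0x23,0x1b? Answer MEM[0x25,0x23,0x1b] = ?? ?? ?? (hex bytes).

#0 dst[0x1c+8] := {0xef,0x05,0xad,0x4f,0x13,0x0e,0xba,0x1f}
#1 dst[0x13+4] := {0xad,0x4f,0x13,0x0e}
#2 dst[0x1d+7] := {0xef,0x05,0xad,0x4f,0x13,0x0e,0xba}
#3 dst[0x00+7] := {0x4f,0x13,0x0e,0xb1,0xb3,0x0e,0x37}
#4 dst[0x1a+3] := {0x5a,0xad,0x4f}
query mem[0x25]=0xc2, mem[0x23]=0xba, mem[0x1b]=0xad

MEM[0x25,0x23,0x1b] = c2 ba ad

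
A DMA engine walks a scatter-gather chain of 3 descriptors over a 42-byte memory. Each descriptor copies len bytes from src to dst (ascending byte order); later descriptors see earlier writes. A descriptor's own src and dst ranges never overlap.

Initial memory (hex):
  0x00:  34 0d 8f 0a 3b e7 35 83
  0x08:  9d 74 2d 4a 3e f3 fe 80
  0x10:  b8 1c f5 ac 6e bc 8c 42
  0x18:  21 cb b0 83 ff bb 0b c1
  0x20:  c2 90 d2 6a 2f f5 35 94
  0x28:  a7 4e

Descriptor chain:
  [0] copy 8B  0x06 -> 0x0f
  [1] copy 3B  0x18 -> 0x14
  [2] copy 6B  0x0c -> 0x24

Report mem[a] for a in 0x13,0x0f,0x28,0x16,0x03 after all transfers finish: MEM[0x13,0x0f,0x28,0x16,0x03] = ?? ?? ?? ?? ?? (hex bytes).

  after D0: wrote 8B at 0x0f = 35839d742d4a3ef3
  after D1: wrote 3B at 0x14 = 21cbb0
  after D2: wrote 6B at 0x24 = 3ef3fe35839d
query mem[0x13]=0x2d, mem[0x0f]=0x35, mem[0x28]=0x83, mem[0x16]=0xb0, mem[0x03]=0x0a

MEM[0x13,0x0f,0x28,0x16,0x03] = 2d 35 83 b0 0a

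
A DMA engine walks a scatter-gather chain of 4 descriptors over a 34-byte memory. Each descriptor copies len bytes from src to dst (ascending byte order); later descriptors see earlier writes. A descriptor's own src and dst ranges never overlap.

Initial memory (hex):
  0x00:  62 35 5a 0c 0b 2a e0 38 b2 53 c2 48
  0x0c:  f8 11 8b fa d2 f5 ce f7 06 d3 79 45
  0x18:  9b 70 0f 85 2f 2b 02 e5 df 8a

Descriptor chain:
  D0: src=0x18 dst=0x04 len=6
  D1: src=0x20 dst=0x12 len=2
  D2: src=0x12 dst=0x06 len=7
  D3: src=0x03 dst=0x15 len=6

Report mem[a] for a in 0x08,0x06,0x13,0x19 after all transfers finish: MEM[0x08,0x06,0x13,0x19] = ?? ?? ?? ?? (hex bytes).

  after D0: wrote 6B at 0x04 = 9b700f852f2b
  after D1: wrote 2B at 0x12 = df8a
  after D2: wrote 7B at 0x06 = df8a06d379459b
  after D3: wrote 6B at 0x15 = 0c9b70df8a06
query mem[0x08]=0x06, mem[0x06]=0xdf, mem[0x13]=0x8a, mem[0x19]=0x8a

MEM[0x08,0x06,0x13,0x19] = 06 df 8a 8a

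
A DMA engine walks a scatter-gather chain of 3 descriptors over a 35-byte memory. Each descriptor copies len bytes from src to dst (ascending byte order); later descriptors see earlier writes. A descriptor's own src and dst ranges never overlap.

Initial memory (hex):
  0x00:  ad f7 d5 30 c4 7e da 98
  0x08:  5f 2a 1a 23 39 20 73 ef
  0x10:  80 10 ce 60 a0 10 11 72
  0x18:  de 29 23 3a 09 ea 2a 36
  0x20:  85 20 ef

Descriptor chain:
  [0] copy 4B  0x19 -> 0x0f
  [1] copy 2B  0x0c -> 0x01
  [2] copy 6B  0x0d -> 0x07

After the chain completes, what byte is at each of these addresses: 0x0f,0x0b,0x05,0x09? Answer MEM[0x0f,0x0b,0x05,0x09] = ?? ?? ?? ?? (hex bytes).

MEM[0x0f,0x0b,0x05,0x09] = 29 3a 7e 29

[0] 0x19->0x0f len=4 : 29 23 3a 09
[1] 0x0c->0x01 len=2 : 39 20
[2] 0x0d->0x07 len=6 : 20 73 29 23 3a 09
query mem[0x0f]=0x29, mem[0x0b]=0x3a, mem[0x05]=0x7e, mem[0x09]=0x29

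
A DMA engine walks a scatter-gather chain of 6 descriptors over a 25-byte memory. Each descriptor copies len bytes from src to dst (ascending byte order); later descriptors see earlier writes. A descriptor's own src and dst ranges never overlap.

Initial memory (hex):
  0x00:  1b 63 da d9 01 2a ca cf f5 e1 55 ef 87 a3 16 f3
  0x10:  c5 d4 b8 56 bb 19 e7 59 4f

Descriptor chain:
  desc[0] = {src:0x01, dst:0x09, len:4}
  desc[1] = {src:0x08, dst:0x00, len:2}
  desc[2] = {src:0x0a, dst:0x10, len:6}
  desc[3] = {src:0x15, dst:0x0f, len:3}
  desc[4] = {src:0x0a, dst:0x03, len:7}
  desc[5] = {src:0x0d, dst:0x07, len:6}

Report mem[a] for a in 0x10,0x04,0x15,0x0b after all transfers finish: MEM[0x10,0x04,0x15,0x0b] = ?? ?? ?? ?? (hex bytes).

#0 dst[0x09+4] := {0x63,0xda,0xd9,0x01}
#1 dst[0x00+2] := {0xf5,0x63}
#2 dst[0x10+6] := {0xda,0xd9,0x01,0xa3,0x16,0xf3}
#3 dst[0x0f+3] := {0xf3,0xe7,0x59}
#4 dst[0x03+7] := {0xda,0xd9,0x01,0xa3,0x16,0xf3,0xe7}
#5 dst[0x07+6] := {0xa3,0x16,0xf3,0xe7,0x59,0x01}
query mem[0x10]=0xe7, mem[0x04]=0xd9, mem[0x15]=0xf3, mem[0x0b]=0x59

MEM[0x10,0x04,0x15,0x0b] = e7 d9 f3 59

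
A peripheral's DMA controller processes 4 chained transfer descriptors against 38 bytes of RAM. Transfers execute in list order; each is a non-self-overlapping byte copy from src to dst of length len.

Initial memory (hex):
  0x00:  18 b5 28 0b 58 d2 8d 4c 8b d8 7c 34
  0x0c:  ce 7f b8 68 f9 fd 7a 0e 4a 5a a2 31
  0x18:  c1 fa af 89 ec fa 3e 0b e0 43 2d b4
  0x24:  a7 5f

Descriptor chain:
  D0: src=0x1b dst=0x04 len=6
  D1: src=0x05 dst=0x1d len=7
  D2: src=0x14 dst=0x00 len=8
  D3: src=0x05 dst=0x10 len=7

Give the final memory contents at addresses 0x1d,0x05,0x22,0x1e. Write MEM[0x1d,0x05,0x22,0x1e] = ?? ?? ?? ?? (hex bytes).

MEM[0x1d,0x05,0x22,0x1e] = ec fa 7c fa

D0: mem[0x04..0x09] <- [89 ec fa 3e 0b e0]
D1: mem[0x1d..0x23] <- [ec fa 3e 0b e0 7c 34]
D2: mem[0x00..0x07] <- [4a 5a a2 31 c1 fa af 89]
D3: mem[0x10..0x16] <- [fa af 89 0b e0 7c 34]
query mem[0x1d]=0xec, mem[0x05]=0xfa, mem[0x22]=0x7c, mem[0x1e]=0xfa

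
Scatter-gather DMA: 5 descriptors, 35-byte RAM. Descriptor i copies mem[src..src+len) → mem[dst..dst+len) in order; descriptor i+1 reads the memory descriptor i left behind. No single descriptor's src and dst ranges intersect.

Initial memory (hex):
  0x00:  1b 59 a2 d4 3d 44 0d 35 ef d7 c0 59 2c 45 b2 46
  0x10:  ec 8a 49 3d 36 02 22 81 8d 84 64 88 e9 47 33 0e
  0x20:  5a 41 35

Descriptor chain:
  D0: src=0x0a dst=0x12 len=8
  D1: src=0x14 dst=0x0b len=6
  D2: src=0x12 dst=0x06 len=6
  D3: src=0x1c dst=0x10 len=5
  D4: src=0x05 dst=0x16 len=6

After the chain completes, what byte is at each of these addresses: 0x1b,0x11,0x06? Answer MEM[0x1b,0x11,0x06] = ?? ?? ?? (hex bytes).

  after D0: wrote 8B at 0x12 = c0592c45b246ec8a
  after D1: wrote 6B at 0x0b = 2c45b246ec8a
  after D2: wrote 6B at 0x06 = c0592c45b246
  after D3: wrote 5B at 0x10 = e947330e5a
  after D4: wrote 6B at 0x16 = 44c0592c45b2
query mem[0x1b]=0xb2, mem[0x11]=0x47, mem[0x06]=0xc0

MEM[0x1b,0x11,0x06] = b2 47 c0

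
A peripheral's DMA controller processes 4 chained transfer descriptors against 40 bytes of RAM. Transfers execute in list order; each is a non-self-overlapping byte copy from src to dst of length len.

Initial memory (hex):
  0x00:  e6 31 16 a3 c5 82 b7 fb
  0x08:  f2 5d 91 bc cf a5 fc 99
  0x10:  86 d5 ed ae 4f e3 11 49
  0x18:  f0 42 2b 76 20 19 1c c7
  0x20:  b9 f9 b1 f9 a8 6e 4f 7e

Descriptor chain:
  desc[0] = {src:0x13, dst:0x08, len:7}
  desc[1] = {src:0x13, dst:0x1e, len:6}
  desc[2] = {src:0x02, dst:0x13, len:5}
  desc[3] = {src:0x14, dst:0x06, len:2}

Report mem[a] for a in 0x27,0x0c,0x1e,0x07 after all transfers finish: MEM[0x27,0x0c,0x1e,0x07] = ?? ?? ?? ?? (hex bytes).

MEM[0x27,0x0c,0x1e,0x07] = 7e 49 ae c5

  after D0: wrote 7B at 0x08 = ae4fe31149f042
  after D1: wrote 6B at 0x1e = ae4fe31149f0
  after D2: wrote 5B at 0x13 = 16a3c582b7
  after D3: wrote 2B at 0x06 = a3c5
query mem[0x27]=0x7e, mem[0x0c]=0x49, mem[0x1e]=0xae, mem[0x07]=0xc5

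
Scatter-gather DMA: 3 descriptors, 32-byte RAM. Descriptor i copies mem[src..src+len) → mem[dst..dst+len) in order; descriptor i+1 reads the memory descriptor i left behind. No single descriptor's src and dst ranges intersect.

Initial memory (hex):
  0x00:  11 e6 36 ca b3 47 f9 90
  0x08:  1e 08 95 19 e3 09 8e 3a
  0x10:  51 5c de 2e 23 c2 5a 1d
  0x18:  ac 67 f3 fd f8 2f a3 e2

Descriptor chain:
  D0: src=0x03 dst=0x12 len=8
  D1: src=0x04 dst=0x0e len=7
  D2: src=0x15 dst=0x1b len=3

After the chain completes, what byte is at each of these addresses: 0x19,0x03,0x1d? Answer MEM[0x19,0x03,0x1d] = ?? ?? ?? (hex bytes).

#0 dst[0x12+8] := {0xca,0xb3,0x47,0xf9,0x90,0x1e,0x08,0x95}
#1 dst[0x0e+7] := {0xb3,0x47,0xf9,0x90,0x1e,0x08,0x95}
#2 dst[0x1b+3] := {0xf9,0x90,0x1e}
query mem[0x19]=0x95, mem[0x03]=0xca, mem[0x1d]=0x1e

MEM[0x19,0x03,0x1d] = 95 ca 1e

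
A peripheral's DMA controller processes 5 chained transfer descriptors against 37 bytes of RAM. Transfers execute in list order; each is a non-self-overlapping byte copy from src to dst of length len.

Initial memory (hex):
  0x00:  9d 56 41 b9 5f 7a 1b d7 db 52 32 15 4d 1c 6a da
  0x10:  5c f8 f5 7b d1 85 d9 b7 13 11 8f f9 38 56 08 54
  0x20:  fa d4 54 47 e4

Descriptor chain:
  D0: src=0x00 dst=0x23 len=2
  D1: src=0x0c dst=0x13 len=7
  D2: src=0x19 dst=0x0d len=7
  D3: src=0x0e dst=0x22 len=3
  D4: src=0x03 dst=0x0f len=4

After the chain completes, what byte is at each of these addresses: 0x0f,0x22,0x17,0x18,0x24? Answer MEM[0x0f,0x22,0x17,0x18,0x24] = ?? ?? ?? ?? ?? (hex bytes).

MEM[0x0f,0x22,0x17,0x18,0x24] = b9 8f 5c f8 38

D0: mem[0x23..0x24] <- [9d 56]
D1: mem[0x13..0x19] <- [4d 1c 6a da 5c f8 f5]
D2: mem[0x0d..0x13] <- [f5 8f f9 38 56 08 54]
D3: mem[0x22..0x24] <- [8f f9 38]
D4: mem[0x0f..0x12] <- [b9 5f 7a 1b]
query mem[0x0f]=0xb9, mem[0x22]=0x8f, mem[0x17]=0x5c, mem[0x18]=0xf8, mem[0x24]=0x38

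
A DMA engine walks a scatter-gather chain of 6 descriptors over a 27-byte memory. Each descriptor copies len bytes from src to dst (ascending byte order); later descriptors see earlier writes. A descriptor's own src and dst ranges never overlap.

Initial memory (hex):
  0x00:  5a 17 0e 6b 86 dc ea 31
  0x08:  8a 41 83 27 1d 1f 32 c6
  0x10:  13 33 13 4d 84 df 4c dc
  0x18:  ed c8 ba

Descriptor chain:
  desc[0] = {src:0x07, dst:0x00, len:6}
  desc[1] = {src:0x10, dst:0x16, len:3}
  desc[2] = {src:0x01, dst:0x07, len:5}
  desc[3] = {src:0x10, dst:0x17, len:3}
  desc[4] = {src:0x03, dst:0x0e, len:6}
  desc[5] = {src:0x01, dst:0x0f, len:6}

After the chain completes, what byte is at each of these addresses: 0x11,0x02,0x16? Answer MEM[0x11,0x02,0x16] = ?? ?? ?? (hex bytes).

MEM[0x11,0x02,0x16] = 83 41 13

  after D0: wrote 6B at 0x00 = 318a4183271d
  after D1: wrote 3B at 0x16 = 133313
  after D2: wrote 5B at 0x07 = 8a4183271d
  after D3: wrote 3B at 0x17 = 133313
  after D4: wrote 6B at 0x0e = 83271dea8a41
  after D5: wrote 6B at 0x0f = 8a4183271dea
query mem[0x11]=0x83, mem[0x02]=0x41, mem[0x16]=0x13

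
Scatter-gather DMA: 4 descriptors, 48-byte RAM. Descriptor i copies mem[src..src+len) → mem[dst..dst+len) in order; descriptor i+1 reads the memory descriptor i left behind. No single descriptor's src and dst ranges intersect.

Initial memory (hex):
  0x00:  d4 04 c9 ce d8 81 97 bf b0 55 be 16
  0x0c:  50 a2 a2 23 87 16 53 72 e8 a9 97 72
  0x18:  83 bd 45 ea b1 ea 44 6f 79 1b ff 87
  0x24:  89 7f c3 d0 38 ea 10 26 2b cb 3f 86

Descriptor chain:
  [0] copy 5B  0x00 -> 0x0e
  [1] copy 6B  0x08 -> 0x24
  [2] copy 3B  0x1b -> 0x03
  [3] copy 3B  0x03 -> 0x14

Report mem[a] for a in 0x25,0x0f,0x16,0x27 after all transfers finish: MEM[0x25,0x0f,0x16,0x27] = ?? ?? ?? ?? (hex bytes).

[0] 0x00->0x0e len=5 : d4 04 c9 ce d8
[1] 0x08->0x24 len=6 : b0 55 be 16 50 a2
[2] 0x1b->0x03 len=3 : ea b1 ea
[3] 0x03->0x14 len=3 : ea b1 ea
query mem[0x25]=0x55, mem[0x0f]=0x04, mem[0x16]=0xea, mem[0x27]=0x16

MEM[0x25,0x0f,0x16,0x27] = 55 04 ea 16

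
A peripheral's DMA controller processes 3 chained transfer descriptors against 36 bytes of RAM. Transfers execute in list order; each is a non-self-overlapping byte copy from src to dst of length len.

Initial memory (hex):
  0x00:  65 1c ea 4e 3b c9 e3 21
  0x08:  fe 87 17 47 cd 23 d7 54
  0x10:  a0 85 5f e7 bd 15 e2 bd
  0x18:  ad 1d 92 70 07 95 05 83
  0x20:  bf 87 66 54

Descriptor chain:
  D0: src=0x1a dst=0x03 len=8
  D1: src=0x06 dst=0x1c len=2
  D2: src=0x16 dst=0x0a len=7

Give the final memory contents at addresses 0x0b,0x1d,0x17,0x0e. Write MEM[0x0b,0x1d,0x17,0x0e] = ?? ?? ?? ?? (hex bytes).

MEM[0x0b,0x1d,0x17,0x0e] = bd 05 bd 92

D0: mem[0x03..0x0a] <- [92 70 07 95 05 83 bf 87]
D1: mem[0x1c..0x1d] <- [95 05]
D2: mem[0x0a..0x10] <- [e2 bd ad 1d 92 70 95]
query mem[0x0b]=0xbd, mem[0x1d]=0x05, mem[0x17]=0xbd, mem[0x0e]=0x92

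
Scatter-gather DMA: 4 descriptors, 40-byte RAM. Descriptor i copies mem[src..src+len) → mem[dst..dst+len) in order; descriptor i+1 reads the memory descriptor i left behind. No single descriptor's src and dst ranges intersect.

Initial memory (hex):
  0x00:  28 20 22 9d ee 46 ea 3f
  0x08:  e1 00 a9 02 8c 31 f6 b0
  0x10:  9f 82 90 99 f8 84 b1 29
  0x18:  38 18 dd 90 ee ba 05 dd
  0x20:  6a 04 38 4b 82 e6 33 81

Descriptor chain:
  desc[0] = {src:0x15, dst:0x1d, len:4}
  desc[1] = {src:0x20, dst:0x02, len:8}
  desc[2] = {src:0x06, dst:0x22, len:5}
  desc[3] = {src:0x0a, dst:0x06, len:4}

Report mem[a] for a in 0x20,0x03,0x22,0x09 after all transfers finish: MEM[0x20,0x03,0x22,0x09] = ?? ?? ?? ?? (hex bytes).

D0: mem[0x1d..0x20] <- [84 b1 29 38]
D1: mem[0x02..0x09] <- [38 04 38 4b 82 e6 33 81]
D2: mem[0x22..0x26] <- [82 e6 33 81 a9]
D3: mem[0x06..0x09] <- [a9 02 8c 31]
query mem[0x20]=0x38, mem[0x03]=0x04, mem[0x22]=0x82, mem[0x09]=0x31

MEM[0x20,0x03,0x22,0x09] = 38 04 82 31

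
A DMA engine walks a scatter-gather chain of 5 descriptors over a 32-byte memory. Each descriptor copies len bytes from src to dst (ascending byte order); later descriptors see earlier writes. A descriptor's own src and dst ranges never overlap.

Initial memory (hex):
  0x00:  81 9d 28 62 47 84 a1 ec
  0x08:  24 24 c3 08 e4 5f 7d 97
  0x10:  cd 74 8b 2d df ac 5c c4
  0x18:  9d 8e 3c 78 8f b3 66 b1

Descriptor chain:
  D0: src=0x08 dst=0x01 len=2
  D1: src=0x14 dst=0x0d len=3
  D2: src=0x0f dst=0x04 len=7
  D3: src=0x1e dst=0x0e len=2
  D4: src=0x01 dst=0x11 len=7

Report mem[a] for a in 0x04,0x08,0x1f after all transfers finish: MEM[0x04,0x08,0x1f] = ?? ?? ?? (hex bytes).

MEM[0x04,0x08,0x1f] = 5c 2d b1

D0: mem[0x01..0x02] <- [24 24]
D1: mem[0x0d..0x0f] <- [df ac 5c]
D2: mem[0x04..0x0a] <- [5c cd 74 8b 2d df ac]
D3: mem[0x0e..0x0f] <- [66 b1]
D4: mem[0x11..0x17] <- [24 24 62 5c cd 74 8b]
query mem[0x04]=0x5c, mem[0x08]=0x2d, mem[0x1f]=0xb1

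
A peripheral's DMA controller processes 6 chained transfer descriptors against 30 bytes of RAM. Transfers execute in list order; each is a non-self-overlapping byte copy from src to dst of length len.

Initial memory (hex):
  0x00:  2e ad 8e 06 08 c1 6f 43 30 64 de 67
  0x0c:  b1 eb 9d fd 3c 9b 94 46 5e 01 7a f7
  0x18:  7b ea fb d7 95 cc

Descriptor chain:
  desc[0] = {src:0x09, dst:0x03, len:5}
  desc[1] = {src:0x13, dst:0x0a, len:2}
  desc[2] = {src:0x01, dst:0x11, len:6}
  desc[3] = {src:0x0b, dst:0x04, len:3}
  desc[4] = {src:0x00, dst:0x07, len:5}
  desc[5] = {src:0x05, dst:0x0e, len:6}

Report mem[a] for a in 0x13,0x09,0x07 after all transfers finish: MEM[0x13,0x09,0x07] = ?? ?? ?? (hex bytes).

MEM[0x13,0x09,0x07] = 64 8e 2e

D0: mem[0x03..0x07] <- [64 de 67 b1 eb]
D1: mem[0x0a..0x0b] <- [46 5e]
D2: mem[0x11..0x16] <- [ad 8e 64 de 67 b1]
D3: mem[0x04..0x06] <- [5e b1 eb]
D4: mem[0x07..0x0b] <- [2e ad 8e 64 5e]
D5: mem[0x0e..0x13] <- [b1 eb 2e ad 8e 64]
query mem[0x13]=0x64, mem[0x09]=0x8e, mem[0x07]=0x2e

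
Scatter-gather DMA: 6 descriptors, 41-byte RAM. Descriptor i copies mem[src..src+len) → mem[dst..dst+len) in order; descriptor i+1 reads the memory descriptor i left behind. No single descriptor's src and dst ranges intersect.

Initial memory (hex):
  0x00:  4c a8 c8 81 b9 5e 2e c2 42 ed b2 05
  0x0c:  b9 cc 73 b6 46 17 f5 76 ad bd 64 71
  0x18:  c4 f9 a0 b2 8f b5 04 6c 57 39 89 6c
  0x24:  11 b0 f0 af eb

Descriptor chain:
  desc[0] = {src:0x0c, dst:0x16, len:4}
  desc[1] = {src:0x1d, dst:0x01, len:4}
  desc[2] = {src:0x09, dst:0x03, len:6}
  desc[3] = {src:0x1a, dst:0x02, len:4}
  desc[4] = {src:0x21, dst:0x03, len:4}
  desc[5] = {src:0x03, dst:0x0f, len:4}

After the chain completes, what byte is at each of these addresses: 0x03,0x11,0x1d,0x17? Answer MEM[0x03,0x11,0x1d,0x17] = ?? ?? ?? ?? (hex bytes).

D0: mem[0x16..0x19] <- [b9 cc 73 b6]
D1: mem[0x01..0x04] <- [b5 04 6c 57]
D2: mem[0x03..0x08] <- [ed b2 05 b9 cc 73]
D3: mem[0x02..0x05] <- [a0 b2 8f b5]
D4: mem[0x03..0x06] <- [39 89 6c 11]
D5: mem[0x0f..0x12] <- [39 89 6c 11]
query mem[0x03]=0x39, mem[0x11]=0x6c, mem[0x1d]=0xb5, mem[0x17]=0xcc

MEM[0x03,0x11,0x1d,0x17] = 39 6c b5 cc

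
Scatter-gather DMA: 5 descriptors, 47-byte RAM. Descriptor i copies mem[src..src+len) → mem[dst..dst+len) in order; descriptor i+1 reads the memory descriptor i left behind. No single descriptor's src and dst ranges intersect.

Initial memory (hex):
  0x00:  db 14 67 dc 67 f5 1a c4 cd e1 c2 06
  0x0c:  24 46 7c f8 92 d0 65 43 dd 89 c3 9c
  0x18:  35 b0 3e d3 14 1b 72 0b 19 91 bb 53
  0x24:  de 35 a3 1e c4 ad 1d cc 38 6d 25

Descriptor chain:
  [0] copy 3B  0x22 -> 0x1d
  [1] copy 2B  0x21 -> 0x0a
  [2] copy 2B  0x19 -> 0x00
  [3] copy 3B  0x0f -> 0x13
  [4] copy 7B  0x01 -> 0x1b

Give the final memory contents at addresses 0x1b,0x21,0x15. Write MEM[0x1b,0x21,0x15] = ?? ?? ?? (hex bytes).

#0 dst[0x1d+3] := {0xbb,0x53,0xde}
#1 dst[0x0a+2] := {0x91,0xbb}
#2 dst[0x00+2] := {0xb0,0x3e}
#3 dst[0x13+3] := {0xf8,0x92,0xd0}
#4 dst[0x1b+7] := {0x3e,0x67,0xdc,0x67,0xf5,0x1a,0xc4}
query mem[0x1b]=0x3e, mem[0x21]=0xc4, mem[0x15]=0xd0

MEM[0x1b,0x21,0x15] = 3e c4 d0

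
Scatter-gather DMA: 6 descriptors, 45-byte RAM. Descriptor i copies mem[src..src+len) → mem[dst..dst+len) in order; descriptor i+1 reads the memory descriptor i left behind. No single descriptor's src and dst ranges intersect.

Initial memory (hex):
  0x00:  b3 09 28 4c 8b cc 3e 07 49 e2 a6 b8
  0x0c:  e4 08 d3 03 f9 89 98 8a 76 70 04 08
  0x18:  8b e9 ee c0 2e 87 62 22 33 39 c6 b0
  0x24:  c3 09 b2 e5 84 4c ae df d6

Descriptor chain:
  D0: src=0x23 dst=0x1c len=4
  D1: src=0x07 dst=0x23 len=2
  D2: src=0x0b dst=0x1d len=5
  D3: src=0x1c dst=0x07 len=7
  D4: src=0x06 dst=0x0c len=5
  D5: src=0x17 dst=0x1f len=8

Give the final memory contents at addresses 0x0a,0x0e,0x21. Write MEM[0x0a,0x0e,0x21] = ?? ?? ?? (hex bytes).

  after D0: wrote 4B at 0x1c = b0c309b2
  after D1: wrote 2B at 0x23 = 0749
  after D2: wrote 5B at 0x1d = b8e408d303
  after D3: wrote 7B at 0x07 = b0b8e408d303c6
  after D4: wrote 5B at 0x0c = 3eb0b8e408
  after D5: wrote 8B at 0x1f = 088be9eec0b0b8e4
query mem[0x0a]=0x08, mem[0x0e]=0xb8, mem[0x21]=0xe9

MEM[0x0a,0x0e,0x21] = 08 b8 e9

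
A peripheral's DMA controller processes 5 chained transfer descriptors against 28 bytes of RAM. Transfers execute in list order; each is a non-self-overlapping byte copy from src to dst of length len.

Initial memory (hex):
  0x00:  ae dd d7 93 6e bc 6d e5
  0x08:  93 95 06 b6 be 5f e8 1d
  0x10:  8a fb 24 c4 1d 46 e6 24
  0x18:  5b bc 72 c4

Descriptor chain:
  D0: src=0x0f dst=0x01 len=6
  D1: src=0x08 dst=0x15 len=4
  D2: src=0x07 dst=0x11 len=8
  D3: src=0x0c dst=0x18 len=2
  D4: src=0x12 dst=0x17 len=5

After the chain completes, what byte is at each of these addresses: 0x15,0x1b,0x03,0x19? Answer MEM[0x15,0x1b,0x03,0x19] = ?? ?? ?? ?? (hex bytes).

MEM[0x15,0x1b,0x03,0x19] = b6 be fb 06

  after D0: wrote 6B at 0x01 = 1d8afb24c41d
  after D1: wrote 4B at 0x15 = 939506b6
  after D2: wrote 8B at 0x11 = e5939506b6be5fe8
  after D3: wrote 2B at 0x18 = be5f
  after D4: wrote 5B at 0x17 = 939506b6be
query mem[0x15]=0xb6, mem[0x1b]=0xbe, mem[0x03]=0xfb, mem[0x19]=0x06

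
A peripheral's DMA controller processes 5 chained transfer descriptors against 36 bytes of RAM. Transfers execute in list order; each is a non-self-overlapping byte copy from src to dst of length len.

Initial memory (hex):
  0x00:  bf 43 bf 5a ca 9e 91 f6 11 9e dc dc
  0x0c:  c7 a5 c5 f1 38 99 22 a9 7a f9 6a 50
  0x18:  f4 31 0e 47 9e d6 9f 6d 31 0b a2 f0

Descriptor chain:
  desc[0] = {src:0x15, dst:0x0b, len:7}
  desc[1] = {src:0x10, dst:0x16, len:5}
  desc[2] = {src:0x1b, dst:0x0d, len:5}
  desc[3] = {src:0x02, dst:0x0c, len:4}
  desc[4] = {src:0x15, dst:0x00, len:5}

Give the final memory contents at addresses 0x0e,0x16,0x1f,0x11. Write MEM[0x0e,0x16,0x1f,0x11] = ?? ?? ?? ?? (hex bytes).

MEM[0x0e,0x16,0x1f,0x11] = ca 0e 6d 6d

#0 dst[0x0b+7] := {0xf9,0x6a,0x50,0xf4,0x31,0x0e,0x47}
#1 dst[0x16+5] := {0x0e,0x47,0x22,0xa9,0x7a}
#2 dst[0x0d+5] := {0x47,0x9e,0xd6,0x9f,0x6d}
#3 dst[0x0c+4] := {0xbf,0x5a,0xca,0x9e}
#4 dst[0x00+5] := {0xf9,0x0e,0x47,0x22,0xa9}
query mem[0x0e]=0xca, mem[0x16]=0x0e, mem[0x1f]=0x6d, mem[0x11]=0x6d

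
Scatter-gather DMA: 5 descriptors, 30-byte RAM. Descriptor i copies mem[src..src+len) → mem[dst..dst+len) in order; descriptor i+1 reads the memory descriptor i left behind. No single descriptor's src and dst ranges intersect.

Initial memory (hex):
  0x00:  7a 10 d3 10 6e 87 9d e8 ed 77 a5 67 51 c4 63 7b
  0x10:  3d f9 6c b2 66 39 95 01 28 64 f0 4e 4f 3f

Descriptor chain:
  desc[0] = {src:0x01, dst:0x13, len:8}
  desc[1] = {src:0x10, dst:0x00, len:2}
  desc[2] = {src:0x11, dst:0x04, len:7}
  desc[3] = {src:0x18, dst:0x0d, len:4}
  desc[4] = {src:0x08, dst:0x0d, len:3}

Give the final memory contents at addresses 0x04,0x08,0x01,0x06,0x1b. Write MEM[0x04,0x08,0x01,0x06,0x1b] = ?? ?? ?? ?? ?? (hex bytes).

[0] 0x01->0x13 len=8 : 10 d3 10 6e 87 9d e8 ed
[1] 0x10->0x00 len=2 : 3d f9
[2] 0x11->0x04 len=7 : f9 6c 10 d3 10 6e 87
[3] 0x18->0x0d len=4 : 9d e8 ed 4e
[4] 0x08->0x0d len=3 : 10 6e 87
query mem[0x04]=0xf9, mem[0x08]=0x10, mem[0x01]=0xf9, mem[0x06]=0x10, mem[0x1b]=0x4e

MEM[0x04,0x08,0x01,0x06,0x1b] = f9 10 f9 10 4e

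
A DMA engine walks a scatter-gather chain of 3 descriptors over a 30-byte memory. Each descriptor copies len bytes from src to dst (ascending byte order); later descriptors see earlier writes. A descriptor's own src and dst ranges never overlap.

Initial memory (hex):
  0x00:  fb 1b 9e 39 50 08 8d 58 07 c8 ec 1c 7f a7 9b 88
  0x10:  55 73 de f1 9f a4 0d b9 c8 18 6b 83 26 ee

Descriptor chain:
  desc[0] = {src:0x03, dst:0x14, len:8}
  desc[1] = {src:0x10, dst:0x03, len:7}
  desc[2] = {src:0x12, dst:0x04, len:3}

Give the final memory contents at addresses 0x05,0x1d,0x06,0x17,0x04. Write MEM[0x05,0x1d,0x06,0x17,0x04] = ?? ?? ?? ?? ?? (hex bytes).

MEM[0x05,0x1d,0x06,0x17,0x04] = f1 ee 39 8d de

[0] 0x03->0x14 len=8 : 39 50 08 8d 58 07 c8 ec
[1] 0x10->0x03 len=7 : 55 73 de f1 39 50 08
[2] 0x12->0x04 len=3 : de f1 39
query mem[0x05]=0xf1, mem[0x1d]=0xee, mem[0x06]=0x39, mem[0x17]=0x8d, mem[0x04]=0xde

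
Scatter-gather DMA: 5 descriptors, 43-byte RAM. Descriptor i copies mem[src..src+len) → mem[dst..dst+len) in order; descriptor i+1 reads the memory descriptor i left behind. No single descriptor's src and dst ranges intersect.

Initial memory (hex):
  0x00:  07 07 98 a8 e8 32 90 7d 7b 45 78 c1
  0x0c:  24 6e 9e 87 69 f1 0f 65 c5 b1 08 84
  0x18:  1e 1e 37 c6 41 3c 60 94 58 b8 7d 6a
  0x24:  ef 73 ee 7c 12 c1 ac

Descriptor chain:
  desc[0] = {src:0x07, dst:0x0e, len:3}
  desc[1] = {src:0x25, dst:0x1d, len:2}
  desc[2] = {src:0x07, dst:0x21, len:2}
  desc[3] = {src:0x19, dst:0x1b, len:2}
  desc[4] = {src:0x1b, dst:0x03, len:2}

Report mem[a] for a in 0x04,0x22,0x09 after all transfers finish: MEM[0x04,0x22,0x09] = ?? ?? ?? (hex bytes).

MEM[0x04,0x22,0x09] = 37 7b 45

  after D0: wrote 3B at 0x0e = 7d7b45
  after D1: wrote 2B at 0x1d = 73ee
  after D2: wrote 2B at 0x21 = 7d7b
  after D3: wrote 2B at 0x1b = 1e37
  after D4: wrote 2B at 0x03 = 1e37
query mem[0x04]=0x37, mem[0x22]=0x7b, mem[0x09]=0x45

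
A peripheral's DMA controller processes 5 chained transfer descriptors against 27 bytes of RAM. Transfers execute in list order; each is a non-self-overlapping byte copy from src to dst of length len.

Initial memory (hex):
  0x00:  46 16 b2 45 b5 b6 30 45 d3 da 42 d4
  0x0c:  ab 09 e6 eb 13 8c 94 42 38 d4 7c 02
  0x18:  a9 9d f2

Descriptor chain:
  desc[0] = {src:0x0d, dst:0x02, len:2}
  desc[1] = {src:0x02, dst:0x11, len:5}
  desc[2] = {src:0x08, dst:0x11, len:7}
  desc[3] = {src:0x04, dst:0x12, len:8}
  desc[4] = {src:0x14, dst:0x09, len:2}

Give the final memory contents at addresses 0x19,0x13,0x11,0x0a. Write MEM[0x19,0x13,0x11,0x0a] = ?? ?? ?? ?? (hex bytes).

MEM[0x19,0x13,0x11,0x0a] = d4 b6 d3 45

#0 dst[0x02+2] := {0x09,0xe6}
#1 dst[0x11+5] := {0x09,0xe6,0xb5,0xb6,0x30}
#2 dst[0x11+7] := {0xd3,0xda,0x42,0xd4,0xab,0x09,0xe6}
#3 dst[0x12+8] := {0xb5,0xb6,0x30,0x45,0xd3,0xda,0x42,0xd4}
#4 dst[0x09+2] := {0x30,0x45}
query mem[0x19]=0xd4, mem[0x13]=0xb6, mem[0x11]=0xd3, mem[0x0a]=0x45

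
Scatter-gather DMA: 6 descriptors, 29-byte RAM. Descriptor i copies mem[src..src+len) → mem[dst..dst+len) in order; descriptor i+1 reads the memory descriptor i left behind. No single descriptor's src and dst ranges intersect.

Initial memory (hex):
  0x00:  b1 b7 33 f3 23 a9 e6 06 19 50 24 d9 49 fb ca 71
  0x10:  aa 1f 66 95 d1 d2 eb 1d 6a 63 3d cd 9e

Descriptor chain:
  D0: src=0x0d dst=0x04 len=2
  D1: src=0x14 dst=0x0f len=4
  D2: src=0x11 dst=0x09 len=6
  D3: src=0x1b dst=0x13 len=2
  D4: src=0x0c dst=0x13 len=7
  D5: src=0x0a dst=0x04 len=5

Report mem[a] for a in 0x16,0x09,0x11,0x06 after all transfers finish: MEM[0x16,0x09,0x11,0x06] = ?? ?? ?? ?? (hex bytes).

  after D0: wrote 2B at 0x04 = fbca
  after D1: wrote 4B at 0x0f = d1d2eb1d
  after D2: wrote 6B at 0x09 = eb1d95d1d2eb
  after D3: wrote 2B at 0x13 = cd9e
  after D4: wrote 7B at 0x13 = d1d2ebd1d2eb1d
  after D5: wrote 5B at 0x04 = 1d95d1d2eb
query mem[0x16]=0xd1, mem[0x09]=0xeb, mem[0x11]=0xeb, mem[0x06]=0xd1

MEM[0x16,0x09,0x11,0x06] = d1 eb eb d1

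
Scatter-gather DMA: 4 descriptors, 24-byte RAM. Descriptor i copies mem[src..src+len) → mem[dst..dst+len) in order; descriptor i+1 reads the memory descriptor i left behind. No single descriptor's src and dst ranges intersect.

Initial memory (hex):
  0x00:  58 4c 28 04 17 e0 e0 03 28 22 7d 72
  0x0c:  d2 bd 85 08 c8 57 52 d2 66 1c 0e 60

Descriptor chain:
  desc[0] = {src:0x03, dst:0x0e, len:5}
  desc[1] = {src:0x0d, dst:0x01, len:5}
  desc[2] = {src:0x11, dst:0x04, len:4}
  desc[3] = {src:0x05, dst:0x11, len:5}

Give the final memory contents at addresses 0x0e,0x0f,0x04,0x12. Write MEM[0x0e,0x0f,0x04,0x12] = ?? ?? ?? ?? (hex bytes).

MEM[0x0e,0x0f,0x04,0x12] = 04 17 e0 d2

D0: mem[0x0e..0x12] <- [04 17 e0 e0 03]
D1: mem[0x01..0x05] <- [bd 04 17 e0 e0]
D2: mem[0x04..0x07] <- [e0 03 d2 66]
D3: mem[0x11..0x15] <- [03 d2 66 28 22]
query mem[0x0e]=0x04, mem[0x0f]=0x17, mem[0x04]=0xe0, mem[0x12]=0xd2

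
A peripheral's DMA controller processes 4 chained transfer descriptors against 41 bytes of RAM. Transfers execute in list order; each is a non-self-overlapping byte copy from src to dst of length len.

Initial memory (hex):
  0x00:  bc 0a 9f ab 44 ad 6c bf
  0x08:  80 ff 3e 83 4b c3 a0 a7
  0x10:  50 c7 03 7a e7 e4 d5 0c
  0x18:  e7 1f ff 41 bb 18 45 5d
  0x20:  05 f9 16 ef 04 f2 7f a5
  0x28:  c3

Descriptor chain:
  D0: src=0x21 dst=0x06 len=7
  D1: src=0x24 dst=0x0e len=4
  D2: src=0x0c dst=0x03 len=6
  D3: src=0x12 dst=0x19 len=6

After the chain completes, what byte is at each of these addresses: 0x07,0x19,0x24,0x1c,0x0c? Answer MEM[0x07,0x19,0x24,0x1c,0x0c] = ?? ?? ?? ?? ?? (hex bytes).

  after D0: wrote 7B at 0x06 = f916ef04f27fa5
  after D1: wrote 4B at 0x0e = 04f27fa5
  after D2: wrote 6B at 0x03 = a5c304f27fa5
  after D3: wrote 6B at 0x19 = 037ae7e4d50c
query mem[0x07]=0x7f, mem[0x19]=0x03, mem[0x24]=0x04, mem[0x1c]=0xe4, mem[0x0c]=0xa5

MEM[0x07,0x19,0x24,0x1c,0x0c] = 7f 03 04 e4 a5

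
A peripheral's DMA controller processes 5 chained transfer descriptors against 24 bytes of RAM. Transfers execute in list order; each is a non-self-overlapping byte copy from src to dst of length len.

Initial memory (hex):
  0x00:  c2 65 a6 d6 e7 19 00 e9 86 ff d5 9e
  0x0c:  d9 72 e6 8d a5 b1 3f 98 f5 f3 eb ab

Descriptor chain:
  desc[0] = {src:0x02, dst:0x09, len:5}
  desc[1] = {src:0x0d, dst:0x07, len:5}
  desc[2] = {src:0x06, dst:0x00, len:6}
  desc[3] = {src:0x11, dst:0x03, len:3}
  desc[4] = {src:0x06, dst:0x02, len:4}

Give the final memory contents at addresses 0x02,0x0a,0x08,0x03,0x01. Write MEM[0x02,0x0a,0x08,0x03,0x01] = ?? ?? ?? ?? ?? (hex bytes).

MEM[0x02,0x0a,0x08,0x03,0x01] = 00 a5 e6 00 00

  after D0: wrote 5B at 0x09 = a6d6e71900
  after D1: wrote 5B at 0x07 = 00e68da5b1
  after D2: wrote 6B at 0x00 = 0000e68da5b1
  after D3: wrote 3B at 0x03 = b13f98
  after D4: wrote 4B at 0x02 = 0000e68d
query mem[0x02]=0x00, mem[0x0a]=0xa5, mem[0x08]=0xe6, mem[0x03]=0x00, mem[0x01]=0x00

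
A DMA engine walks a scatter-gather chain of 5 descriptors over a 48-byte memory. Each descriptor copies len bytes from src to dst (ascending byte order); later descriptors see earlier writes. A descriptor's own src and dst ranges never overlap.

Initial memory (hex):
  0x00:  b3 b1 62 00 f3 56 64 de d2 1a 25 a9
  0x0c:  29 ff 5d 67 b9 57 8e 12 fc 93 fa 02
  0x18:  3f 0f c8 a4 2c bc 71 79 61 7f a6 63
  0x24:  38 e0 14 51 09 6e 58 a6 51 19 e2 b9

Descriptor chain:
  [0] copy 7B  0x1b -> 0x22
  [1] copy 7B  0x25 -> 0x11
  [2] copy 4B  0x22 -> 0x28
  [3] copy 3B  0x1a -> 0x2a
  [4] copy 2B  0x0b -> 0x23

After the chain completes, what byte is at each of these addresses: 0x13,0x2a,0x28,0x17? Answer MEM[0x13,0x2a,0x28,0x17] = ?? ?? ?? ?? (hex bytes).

[0] 0x1b->0x22 len=7 : a4 2c bc 71 79 61 7f
[1] 0x25->0x11 len=7 : 71 79 61 7f 6e 58 a6
[2] 0x22->0x28 len=4 : a4 2c bc 71
[3] 0x1a->0x2a len=3 : c8 a4 2c
[4] 0x0b->0x23 len=2 : a9 29
query mem[0x13]=0x61, mem[0x2a]=0xc8, mem[0x28]=0xa4, mem[0x17]=0xa6

MEM[0x13,0x2a,0x28,0x17] = 61 c8 a4 a6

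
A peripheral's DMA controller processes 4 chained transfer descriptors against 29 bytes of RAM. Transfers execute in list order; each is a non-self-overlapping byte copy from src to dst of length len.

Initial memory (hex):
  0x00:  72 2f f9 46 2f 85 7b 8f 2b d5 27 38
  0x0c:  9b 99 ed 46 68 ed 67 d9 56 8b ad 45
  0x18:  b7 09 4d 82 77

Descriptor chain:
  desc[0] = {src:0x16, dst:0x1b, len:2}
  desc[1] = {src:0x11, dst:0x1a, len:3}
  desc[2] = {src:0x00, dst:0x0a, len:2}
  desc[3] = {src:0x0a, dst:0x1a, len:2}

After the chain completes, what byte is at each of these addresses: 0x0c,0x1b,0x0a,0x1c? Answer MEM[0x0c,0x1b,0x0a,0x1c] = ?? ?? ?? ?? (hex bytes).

#0 dst[0x1b+2] := {0xad,0x45}
#1 dst[0x1a+3] := {0xed,0x67,0xd9}
#2 dst[0x0a+2] := {0x72,0x2f}
#3 dst[0x1a+2] := {0x72,0x2f}
query mem[0x0c]=0x9b, mem[0x1b]=0x2f, mem[0x0a]=0x72, mem[0x1c]=0xd9

MEM[0x0c,0x1b,0x0a,0x1c] = 9b 2f 72 d9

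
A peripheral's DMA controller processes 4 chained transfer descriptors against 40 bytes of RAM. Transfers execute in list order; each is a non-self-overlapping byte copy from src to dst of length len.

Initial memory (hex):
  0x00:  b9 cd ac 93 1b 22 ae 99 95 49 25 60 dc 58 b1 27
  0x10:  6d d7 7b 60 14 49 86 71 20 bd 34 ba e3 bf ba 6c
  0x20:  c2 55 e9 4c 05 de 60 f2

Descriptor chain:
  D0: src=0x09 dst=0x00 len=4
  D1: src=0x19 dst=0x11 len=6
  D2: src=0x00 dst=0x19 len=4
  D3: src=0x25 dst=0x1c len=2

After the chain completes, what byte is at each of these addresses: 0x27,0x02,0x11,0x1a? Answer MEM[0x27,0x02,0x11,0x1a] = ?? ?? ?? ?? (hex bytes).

MEM[0x27,0x02,0x11,0x1a] = f2 60 bd 25

D0: mem[0x00..0x03] <- [49 25 60 dc]
D1: mem[0x11..0x16] <- [bd 34 ba e3 bf ba]
D2: mem[0x19..0x1c] <- [49 25 60 dc]
D3: mem[0x1c..0x1d] <- [de 60]
query mem[0x27]=0xf2, mem[0x02]=0x60, mem[0x11]=0xbd, mem[0x1a]=0x25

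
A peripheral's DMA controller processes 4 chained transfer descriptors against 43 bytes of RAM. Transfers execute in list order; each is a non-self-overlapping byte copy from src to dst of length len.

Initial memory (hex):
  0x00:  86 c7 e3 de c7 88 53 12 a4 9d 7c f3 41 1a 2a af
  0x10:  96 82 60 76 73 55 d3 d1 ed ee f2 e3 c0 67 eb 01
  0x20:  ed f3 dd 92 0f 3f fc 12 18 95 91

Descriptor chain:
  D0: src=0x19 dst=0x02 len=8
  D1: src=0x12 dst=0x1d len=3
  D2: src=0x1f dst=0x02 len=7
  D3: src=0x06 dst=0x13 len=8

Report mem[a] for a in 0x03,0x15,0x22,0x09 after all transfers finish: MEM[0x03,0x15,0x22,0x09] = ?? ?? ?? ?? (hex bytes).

[0] 0x19->0x02 len=8 : ee f2 e3 c0 67 eb 01 ed
[1] 0x12->0x1d len=3 : 60 76 73
[2] 0x1f->0x02 len=7 : 73 ed f3 dd 92 0f 3f
[3] 0x06->0x13 len=8 : 92 0f 3f ed 7c f3 41 1a
query mem[0x03]=0xed, mem[0x15]=0x3f, mem[0x22]=0xdd, mem[0x09]=0xed

MEM[0x03,0x15,0x22,0x09] = ed 3f dd ed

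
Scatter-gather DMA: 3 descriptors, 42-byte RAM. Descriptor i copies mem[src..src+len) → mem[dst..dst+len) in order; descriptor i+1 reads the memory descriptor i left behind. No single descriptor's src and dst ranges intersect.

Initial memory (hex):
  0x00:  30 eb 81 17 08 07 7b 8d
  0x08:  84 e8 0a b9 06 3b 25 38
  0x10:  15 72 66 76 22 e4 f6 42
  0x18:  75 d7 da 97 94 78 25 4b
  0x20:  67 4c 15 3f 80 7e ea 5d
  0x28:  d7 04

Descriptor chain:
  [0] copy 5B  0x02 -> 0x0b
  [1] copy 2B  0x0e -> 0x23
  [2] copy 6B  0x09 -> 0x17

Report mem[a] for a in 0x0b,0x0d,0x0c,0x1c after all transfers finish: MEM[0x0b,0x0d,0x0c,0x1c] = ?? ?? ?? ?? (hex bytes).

MEM[0x0b,0x0d,0x0c,0x1c] = 81 08 17 07

D0: mem[0x0b..0x0f] <- [81 17 08 07 7b]
D1: mem[0x23..0x24] <- [07 7b]
D2: mem[0x17..0x1c] <- [e8 0a 81 17 08 07]
query mem[0x0b]=0x81, mem[0x0d]=0x08, mem[0x0c]=0x17, mem[0x1c]=0x07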